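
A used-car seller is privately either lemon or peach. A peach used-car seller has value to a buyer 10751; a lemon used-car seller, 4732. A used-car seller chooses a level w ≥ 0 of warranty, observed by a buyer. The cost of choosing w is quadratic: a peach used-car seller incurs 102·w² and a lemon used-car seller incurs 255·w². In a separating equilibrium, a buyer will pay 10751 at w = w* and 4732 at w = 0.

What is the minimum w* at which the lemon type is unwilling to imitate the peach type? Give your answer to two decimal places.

The lemon type at w = 0 receives 4732; imitating at w* yields 10751 − 255·w*².
Indifference: 4732 = 10751 − 255·w*², so w*² = (10751 − 4732) / 255 ≈ 23.6039.
w* = √23.6039 ≈ 4.86.

4.86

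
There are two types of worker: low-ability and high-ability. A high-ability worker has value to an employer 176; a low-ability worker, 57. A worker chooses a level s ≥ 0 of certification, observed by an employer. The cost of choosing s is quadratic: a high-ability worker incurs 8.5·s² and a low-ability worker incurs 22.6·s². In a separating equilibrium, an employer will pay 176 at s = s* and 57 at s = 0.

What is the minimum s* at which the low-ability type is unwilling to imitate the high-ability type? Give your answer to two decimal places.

2.29

The low-ability type at s = 0 receives 57; imitating at s* yields 176 − 22.6·s*².
Indifference: 57 = 176 − 22.6·s*², so s*² = (176 − 57) / 22.6 ≈ 5.2655.
s* = √5.2655 ≈ 2.29.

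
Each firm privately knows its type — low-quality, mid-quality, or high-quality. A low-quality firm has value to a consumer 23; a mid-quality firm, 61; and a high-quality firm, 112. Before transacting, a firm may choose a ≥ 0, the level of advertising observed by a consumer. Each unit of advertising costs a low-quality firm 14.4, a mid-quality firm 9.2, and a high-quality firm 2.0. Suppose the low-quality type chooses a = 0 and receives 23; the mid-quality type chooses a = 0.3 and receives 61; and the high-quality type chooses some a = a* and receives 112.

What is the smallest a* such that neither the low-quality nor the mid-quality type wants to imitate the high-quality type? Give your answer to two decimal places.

Mid-quality type (on-path payoff 61 − 9.2×0.3 = 58.24) won't mimic when 58.24 ≥ 112 − 9.2·a*, i.e. a* ≥ 5.84.
Low-quality type (on-path payoff 23) won't mimic when 23 ≥ 112 − 14.4·a*, i.e. a* ≥ 6.18.
Both must hold, so a* = max(6.18, 5.84) = 6.18. The low-quality type's constraint binds.

6.18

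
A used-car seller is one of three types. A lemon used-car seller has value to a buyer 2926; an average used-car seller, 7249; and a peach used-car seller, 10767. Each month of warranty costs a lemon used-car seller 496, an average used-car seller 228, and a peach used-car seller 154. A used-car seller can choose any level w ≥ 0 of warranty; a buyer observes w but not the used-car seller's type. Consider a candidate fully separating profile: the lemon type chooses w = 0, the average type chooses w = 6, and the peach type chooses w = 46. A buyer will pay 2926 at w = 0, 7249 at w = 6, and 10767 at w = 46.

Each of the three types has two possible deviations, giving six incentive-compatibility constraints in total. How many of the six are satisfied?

4

Peach (own payoff 10767 − 154×46 = 3683): to w=0 gives 2926 → no gain ✓; to w=6 gives 7249 − 154×6 = 6325 → profitable ✗.
Average (own payoff 7249 − 228×6 = 5881): to w=0 gives 2926 → no gain ✓; to w=46 gives 10767 − 228×46 = 279 → no gain ✓.
Lemon (own payoff 2926): to w=6 gives 7249 − 496×6 = 4273 → profitable ✗; to w=46 gives 10767 − 496×46 = -12049 → no gain ✓.
4 of the 6 constraints hold; not an equilibrium.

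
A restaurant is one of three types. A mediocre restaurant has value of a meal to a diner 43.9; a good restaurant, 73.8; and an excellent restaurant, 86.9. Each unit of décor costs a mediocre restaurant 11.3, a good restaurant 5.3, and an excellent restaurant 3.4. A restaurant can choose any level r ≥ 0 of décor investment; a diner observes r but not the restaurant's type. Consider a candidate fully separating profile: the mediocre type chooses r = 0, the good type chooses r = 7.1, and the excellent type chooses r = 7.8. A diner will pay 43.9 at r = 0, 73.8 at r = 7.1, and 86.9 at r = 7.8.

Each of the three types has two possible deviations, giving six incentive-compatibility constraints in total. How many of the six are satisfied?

4

Good (own payoff 73.8 − 5.3×7.1 = 36.17): to r=0 gives 43.9 → profitable ✗; to r=7.8 gives 86.9 − 5.3×7.8 = 45.56 → profitable ✗.
Excellent (own payoff 86.9 − 3.4×7.8 = 60.38): to r=0 gives 43.9 → no gain ✓; to r=7.1 gives 73.8 − 3.4×7.1 = 49.66 → no gain ✓.
Mediocre (own payoff 43.9): to r=7.1 gives 73.8 − 11.3×7.1 = -6.43 → no gain ✓; to r=7.8 gives 86.9 − 11.3×7.8 = -1.24 → no gain ✓.
4 of the 6 constraints hold; not an equilibrium.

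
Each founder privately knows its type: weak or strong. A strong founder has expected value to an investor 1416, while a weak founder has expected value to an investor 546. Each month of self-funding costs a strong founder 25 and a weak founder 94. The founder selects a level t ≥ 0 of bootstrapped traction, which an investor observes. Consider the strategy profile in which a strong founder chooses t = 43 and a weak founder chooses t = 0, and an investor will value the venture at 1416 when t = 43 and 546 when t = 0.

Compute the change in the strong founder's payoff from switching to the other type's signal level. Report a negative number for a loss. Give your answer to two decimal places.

Playing t = 43 the strong founder receives 1416 − 25 × 43 = 341.
Deviating to t = 0 yields 546 instead.
Gain from deviating: 546 − 341 = 205.00.
The gain is positive, so the strong type's incentive-compatibility constraint is violated — this profile is not a separating equilibrium.

205.00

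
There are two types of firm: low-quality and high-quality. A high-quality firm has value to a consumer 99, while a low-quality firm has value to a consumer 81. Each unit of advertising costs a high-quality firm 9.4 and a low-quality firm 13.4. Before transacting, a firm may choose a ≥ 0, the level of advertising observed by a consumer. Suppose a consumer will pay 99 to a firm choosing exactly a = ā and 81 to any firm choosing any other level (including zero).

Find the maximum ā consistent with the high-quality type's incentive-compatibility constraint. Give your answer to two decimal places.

1.91

Choosing ā yields the high-quality type 99 − 9.4·ā; choosing zero yields 81.
The high-quality type is indifferent at 99 − 9.4·ā = 81, i.e. ā = (99 − 81) / 9.4 ≈ 1.91.
For any ā above 1.91 the high-quality type would rather pool at zero, so separation collapses.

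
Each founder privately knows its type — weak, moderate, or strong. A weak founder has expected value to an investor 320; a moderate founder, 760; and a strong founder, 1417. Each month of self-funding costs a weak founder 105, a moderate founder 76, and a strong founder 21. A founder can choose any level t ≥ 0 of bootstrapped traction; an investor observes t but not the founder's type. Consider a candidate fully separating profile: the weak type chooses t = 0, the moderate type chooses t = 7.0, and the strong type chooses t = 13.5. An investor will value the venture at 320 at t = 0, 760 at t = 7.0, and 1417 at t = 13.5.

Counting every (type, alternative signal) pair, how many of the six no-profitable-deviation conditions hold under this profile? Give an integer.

4

Weak (own payoff 320): to t=7.0 gives 760 − 105×7.0 = 25 → no gain ✓; to t=13.5 gives 1417 − 105×13.5 = -0.5 → no gain ✓.
Strong (own payoff 1417 − 21×13.5 = 1133.5): to t=0 gives 320 → no gain ✓; to t=7.0 gives 760 − 21×7.0 = 613 → no gain ✓.
Moderate (own payoff 760 − 76×7.0 = 228): to t=0 gives 320 → profitable ✗; to t=13.5 gives 1417 − 76×13.5 = 391 → profitable ✗.
4 of the 6 constraints hold; not an equilibrium.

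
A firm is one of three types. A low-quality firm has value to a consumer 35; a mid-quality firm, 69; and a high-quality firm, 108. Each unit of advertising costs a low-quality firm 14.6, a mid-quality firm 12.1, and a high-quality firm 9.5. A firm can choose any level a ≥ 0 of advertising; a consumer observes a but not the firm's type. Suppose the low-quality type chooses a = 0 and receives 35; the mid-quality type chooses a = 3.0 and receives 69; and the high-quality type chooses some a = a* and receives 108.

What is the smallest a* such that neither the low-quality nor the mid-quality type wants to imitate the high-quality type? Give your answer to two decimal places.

6.22

Low-quality type (on-path payoff 35) won't mimic when 35 ≥ 108 − 14.6·a*, i.e. a* ≥ 5.00.
Mid-quality type (on-path payoff 69 − 12.1×3.0 = 32.7) won't mimic when 32.7 ≥ 108 − 12.1·a*, i.e. a* ≥ 6.22.
Both must hold, so a* = max(5.00, 6.22) = 6.22. The mid-quality type's constraint binds.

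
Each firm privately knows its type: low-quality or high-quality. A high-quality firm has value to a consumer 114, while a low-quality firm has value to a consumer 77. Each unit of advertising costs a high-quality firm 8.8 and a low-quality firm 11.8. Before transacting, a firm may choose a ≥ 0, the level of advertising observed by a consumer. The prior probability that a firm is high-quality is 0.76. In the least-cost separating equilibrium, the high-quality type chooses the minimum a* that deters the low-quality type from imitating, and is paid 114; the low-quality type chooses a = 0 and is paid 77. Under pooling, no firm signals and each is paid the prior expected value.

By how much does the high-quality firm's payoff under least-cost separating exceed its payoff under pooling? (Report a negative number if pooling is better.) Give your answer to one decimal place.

Least-cost separating signal: a* solves 77 = 114 − 11.8·a*, so a* = (114 − 77)/11.8 ≈ 3.1356.
High-quality type's separating payoff: 114 − 8.8 × a* = 114 − 8.8 × (114 − 77)/11.8 = 114 − 325.6/11.8 ≈ 86.407.
Pooling payoff: 0.76 × 114 + 0.24 × 77 = 105.12.
Difference: 86.407 − 105.12 = -18.713, i.e. -18.7 to one decimal place.
The high-quality type would prefer the pooling outcome.

-18.7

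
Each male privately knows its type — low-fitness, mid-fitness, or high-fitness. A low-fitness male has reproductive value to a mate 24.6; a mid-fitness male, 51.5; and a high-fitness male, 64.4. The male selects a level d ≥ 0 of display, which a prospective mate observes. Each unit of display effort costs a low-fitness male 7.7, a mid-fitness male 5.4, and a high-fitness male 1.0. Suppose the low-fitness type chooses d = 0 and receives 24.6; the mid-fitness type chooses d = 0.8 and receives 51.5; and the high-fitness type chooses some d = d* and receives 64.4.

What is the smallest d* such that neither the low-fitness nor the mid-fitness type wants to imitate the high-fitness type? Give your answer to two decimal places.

5.17

Low-fitness type (on-path payoff 24.6) won't mimic when 24.6 ≥ 64.4 − 7.7·d*, i.e. d* ≥ 5.17.
Mid-fitness type (on-path payoff 51.5 − 5.4×0.8 = 47.18) won't mimic when 47.18 ≥ 64.4 − 5.4·d*, i.e. d* ≥ 3.19.
Both must hold, so d* = max(5.17, 3.19) = 5.17. The low-fitness type's constraint binds.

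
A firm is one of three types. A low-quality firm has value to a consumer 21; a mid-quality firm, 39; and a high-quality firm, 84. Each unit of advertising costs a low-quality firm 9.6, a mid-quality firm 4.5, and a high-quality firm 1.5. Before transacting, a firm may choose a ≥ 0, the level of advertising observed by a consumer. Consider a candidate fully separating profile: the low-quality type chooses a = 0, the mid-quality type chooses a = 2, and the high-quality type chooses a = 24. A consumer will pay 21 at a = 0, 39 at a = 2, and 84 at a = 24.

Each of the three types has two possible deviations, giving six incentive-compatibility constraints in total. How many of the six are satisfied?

6

Low-quality (own payoff 21): to a=2 gives 39 − 9.6×2 = 19.8 → no gain ✓; to a=24 gives 84 − 9.6×24 = -146.4 → no gain ✓.
Mid-quality (own payoff 39 − 4.5×2 = 30): to a=0 gives 21 → no gain ✓; to a=24 gives 84 − 4.5×24 = -24 → no gain ✓.
High-quality (own payoff 84 − 1.5×24 = 48): to a=0 gives 21 → no gain ✓; to a=2 gives 39 − 1.5×2 = 36 → no gain ✓.
6 of the 6 constraints hold; this profile is a separating equilibrium.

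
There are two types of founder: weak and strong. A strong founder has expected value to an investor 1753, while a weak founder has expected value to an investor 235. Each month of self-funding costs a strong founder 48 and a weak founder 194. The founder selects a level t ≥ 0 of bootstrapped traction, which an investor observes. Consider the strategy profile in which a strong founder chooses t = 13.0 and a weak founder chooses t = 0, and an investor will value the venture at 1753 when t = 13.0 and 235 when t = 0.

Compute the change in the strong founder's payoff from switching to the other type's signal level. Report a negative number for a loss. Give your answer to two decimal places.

Playing t = 13.0 the strong founder receives 1753 − 48 × 13.0 = 1129.
Deviating to t = 0 yields 235 instead.
Gain from deviating: 235 − 1129 = -894.00.
The gain is negative, so the strong type's incentive-compatibility constraint is satisfied.

-894.00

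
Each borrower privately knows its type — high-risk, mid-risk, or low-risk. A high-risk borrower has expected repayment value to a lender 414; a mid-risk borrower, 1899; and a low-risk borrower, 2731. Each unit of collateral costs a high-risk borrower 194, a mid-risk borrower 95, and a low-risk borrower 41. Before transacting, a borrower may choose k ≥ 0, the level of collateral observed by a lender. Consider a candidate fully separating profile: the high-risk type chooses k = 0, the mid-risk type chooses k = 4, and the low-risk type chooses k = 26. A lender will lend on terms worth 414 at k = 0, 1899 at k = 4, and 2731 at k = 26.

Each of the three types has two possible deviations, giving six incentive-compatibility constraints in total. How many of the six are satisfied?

4

High-risk (own payoff 414): to k=4 gives 1899 − 194×4 = 1123 → profitable ✗; to k=26 gives 2731 − 194×26 = -2313 → no gain ✓.
Low-risk (own payoff 2731 − 41×26 = 1665): to k=0 gives 414 → no gain ✓; to k=4 gives 1899 − 41×4 = 1735 → profitable ✗.
Mid-risk (own payoff 1899 − 95×4 = 1519): to k=0 gives 414 → no gain ✓; to k=26 gives 2731 − 95×26 = 261 → no gain ✓.
4 of the 6 constraints hold; not an equilibrium.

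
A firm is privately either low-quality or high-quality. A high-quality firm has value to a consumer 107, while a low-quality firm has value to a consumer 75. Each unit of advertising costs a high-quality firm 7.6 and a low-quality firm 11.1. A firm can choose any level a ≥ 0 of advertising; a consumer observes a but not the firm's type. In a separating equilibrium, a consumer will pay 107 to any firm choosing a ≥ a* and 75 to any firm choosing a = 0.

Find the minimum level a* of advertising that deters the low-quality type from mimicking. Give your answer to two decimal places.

2.88

A low-quality firm choosing a = 0 receives 75.
Imitating at a* instead would pay 107 at cost 11.1·a*, netting 107 − 11.1·a*.
Indifference: 75 = 107 − 11.1·a*, so a* = (107 − 75) / 11.1 ≈ 2.88.
At a* the low-quality type's incentive constraint just binds; the high-quality type strictly prefers a* since its per-unit cost is lower.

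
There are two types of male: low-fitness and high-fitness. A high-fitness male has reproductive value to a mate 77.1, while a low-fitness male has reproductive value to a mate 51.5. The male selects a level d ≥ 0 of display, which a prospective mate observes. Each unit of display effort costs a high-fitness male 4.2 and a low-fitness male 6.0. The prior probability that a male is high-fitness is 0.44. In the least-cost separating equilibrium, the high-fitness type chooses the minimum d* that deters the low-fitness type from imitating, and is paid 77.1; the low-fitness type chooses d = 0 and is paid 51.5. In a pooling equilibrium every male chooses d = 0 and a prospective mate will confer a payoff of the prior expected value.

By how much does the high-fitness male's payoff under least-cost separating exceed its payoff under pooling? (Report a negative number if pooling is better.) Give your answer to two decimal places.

Least-cost separating signal: d* solves 51.5 = 77.1 − 6.0·d*, so d* = (77.1 − 51.5)/6.0 ≈ 4.2667.
High-fitness type's separating payoff: 77.1 − 4.2 × d* = 77.1 − 4.2 × (77.1 − 51.5)/6.0 = 77.1 − 107.52/6.0 = 59.18.
Pooling payoff: 0.44 × 77.1 + 0.56 × 51.5 = 62.764.
Difference: 59.18 − 62.764 = -3.584, i.e. -3.58 to two decimal places.
The high-fitness type would prefer the pooling outcome.

-3.58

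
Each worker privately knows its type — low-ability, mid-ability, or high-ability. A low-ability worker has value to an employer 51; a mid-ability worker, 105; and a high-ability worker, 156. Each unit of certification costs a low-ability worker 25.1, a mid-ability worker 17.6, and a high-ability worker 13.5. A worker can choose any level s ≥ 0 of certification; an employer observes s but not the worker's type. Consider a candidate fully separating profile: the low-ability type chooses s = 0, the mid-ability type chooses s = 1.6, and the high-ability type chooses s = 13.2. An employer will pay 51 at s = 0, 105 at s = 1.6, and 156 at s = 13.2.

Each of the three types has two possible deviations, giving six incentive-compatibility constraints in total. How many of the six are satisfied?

High-ability (own payoff 156 − 13.5×13.2 = -22.2): to s=0 gives 51 → profitable ✗; to s=1.6 gives 105 − 13.5×1.6 = 83.4 → profitable ✗.
Low-ability (own payoff 51): to s=1.6 gives 105 − 25.1×1.6 = 64.84 → profitable ✗; to s=13.2 gives 156 − 25.1×13.2 = -175.32 → no gain ✓.
Mid-ability (own payoff 105 − 17.6×1.6 = 76.84): to s=0 gives 51 → no gain ✓; to s=13.2 gives 156 − 17.6×13.2 = -76.32 → no gain ✓.
3 of the 6 constraints hold; not an equilibrium.

3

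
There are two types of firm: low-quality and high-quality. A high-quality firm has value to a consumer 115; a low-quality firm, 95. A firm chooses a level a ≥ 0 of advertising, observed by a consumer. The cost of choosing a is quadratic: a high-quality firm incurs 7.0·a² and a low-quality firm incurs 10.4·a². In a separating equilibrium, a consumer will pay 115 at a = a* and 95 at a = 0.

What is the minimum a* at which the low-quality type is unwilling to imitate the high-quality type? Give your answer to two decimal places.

1.39

The low-quality type at a = 0 receives 95; imitating at a* yields 115 − 10.4·a*².
Indifference: 95 = 115 − 10.4·a*², so a*² = (115 − 95) / 10.4 ≈ 1.9231.
a* = √1.9231 ≈ 1.39.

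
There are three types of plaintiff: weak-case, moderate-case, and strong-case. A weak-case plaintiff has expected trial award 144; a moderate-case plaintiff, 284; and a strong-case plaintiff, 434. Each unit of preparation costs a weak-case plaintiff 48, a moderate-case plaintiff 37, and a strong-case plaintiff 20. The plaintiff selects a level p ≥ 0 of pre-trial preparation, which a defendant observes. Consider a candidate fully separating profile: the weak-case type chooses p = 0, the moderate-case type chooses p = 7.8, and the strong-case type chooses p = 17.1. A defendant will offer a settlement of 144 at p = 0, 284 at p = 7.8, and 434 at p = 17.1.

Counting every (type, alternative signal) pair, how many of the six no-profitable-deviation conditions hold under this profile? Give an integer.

Moderate-case (own payoff 284 − 37×7.8 = -4.6): to p=0 gives 144 → profitable ✗; to p=17.1 gives 434 − 37×17.1 = -198.7 → no gain ✓.
Weak-case (own payoff 144): to p=7.8 gives 284 − 48×7.8 = -90.4 → no gain ✓; to p=17.1 gives 434 − 48×17.1 = -386.8 → no gain ✓.
Strong-case (own payoff 434 − 20×17.1 = 92): to p=0 gives 144 → profitable ✗; to p=7.8 gives 284 − 20×7.8 = 128 → profitable ✗.
3 of the 6 constraints hold; not an equilibrium.

3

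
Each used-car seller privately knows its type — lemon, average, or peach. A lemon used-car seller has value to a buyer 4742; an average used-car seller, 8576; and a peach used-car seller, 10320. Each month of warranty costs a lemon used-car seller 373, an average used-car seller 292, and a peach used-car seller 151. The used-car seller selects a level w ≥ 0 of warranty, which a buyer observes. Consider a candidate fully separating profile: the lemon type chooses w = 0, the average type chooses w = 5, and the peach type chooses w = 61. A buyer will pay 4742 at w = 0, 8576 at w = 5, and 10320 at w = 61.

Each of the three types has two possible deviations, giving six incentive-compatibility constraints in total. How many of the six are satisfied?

3

Peach (own payoff 10320 − 151×61 = 1109): to w=0 gives 4742 → profitable ✗; to w=5 gives 8576 − 151×5 = 7821 → profitable ✗.
Average (own payoff 8576 − 292×5 = 7116): to w=0 gives 4742 → no gain ✓; to w=61 gives 10320 − 292×61 = -7492 → no gain ✓.
Lemon (own payoff 4742): to w=5 gives 8576 − 373×5 = 6711 → profitable ✗; to w=61 gives 10320 − 373×61 = -12433 → no gain ✓.
3 of the 6 constraints hold; not an equilibrium.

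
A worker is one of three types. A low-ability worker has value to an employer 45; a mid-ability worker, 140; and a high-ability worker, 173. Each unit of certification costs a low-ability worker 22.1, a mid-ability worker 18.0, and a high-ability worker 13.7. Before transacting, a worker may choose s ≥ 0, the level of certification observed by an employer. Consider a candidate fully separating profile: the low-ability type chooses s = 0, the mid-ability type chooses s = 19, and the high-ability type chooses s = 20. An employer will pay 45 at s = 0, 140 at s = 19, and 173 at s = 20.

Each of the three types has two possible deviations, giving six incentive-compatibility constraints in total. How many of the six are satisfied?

3

Mid-ability (own payoff 140 − 18.0×19 = -202): to s=0 gives 45 → profitable ✗; to s=20 gives 173 − 18.0×20 = -187 → profitable ✗.
Low-ability (own payoff 45): to s=19 gives 140 − 22.1×19 = -279.9 → no gain ✓; to s=20 gives 173 − 22.1×20 = -269 → no gain ✓.
High-ability (own payoff 173 − 13.7×20 = -101): to s=0 gives 45 → profitable ✗; to s=19 gives 140 − 13.7×19 = -120.3 → no gain ✓.
3 of the 6 constraints hold; not an equilibrium.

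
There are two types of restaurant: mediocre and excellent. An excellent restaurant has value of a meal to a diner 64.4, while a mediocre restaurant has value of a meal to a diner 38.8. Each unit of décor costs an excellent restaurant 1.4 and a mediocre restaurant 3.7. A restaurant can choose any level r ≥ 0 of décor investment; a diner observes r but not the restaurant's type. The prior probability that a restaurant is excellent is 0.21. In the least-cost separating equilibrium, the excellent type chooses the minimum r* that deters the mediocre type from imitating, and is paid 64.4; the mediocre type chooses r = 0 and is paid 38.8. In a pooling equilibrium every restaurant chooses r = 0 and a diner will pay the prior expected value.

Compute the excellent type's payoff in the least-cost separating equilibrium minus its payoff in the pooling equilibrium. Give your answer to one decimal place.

10.5

Least-cost separating signal: r* solves 38.8 = 64.4 − 3.7·r*, so r* = (64.4 − 38.8)/3.7 ≈ 6.9189.
Excellent type's separating payoff: 64.4 − 1.4 × r* = 64.4 − 1.4 × (64.4 − 38.8)/3.7 = 64.4 − 35.84/3.7 ≈ 54.714.
Pooling payoff: 0.21 × 64.4 + 0.79 × 38.8 = 44.176.
Difference: 54.714 − 44.176 = 10.538, i.e. 10.5 to one decimal place.
The excellent type prefers to separate.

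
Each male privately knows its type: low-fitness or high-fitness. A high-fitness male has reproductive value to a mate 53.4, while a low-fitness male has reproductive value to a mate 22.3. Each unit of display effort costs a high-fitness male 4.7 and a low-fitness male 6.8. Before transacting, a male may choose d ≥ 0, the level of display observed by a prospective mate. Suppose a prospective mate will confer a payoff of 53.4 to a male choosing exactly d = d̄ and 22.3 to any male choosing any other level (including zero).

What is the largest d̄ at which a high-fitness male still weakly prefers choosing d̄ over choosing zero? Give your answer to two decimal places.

Choosing d̄ yields the high-fitness type 53.4 − 4.7·d̄; choosing zero yields 22.3.
The high-fitness type is indifferent at 53.4 − 4.7·d̄ = 22.3, i.e. d̄ = (53.4 − 22.3) / 4.7 ≈ 6.62.
For any d̄ above 6.62 the high-fitness type would rather pool at zero, so separation collapses.

6.62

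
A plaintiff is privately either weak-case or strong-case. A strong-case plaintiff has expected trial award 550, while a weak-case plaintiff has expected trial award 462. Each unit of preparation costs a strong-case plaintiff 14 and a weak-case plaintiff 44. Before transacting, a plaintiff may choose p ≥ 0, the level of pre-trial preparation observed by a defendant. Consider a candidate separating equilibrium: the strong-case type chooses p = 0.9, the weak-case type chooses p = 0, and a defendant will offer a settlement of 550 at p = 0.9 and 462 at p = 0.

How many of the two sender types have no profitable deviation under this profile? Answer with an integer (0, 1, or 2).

Weak-case type: stay at 0 → 462; mimic → 550 − 44 × 0.9 = 510.4. IC fails (462 < 510.4).
Strong-case type: signal → 550 − 14 × 0.9 = 537.4; deviate to 0 → 462. IC holds (537.4 ≥ 462).
1 of 2 constraints hold, so this profile is not an equilibrium.

1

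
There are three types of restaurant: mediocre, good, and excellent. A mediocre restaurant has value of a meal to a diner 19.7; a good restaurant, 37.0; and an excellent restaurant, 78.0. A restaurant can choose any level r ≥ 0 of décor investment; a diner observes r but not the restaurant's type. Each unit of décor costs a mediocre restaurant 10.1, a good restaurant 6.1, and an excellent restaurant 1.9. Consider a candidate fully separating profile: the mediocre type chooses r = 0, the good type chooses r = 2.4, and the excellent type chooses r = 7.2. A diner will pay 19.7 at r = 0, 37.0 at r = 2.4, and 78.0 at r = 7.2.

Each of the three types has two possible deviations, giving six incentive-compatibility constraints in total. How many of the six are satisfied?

5

Excellent (own payoff 78.0 − 1.9×7.2 = 64.32): to r=0 gives 19.7 → no gain ✓; to r=2.4 gives 37.0 − 1.9×2.4 = 32.44 → no gain ✓.
Good (own payoff 37.0 − 6.1×2.4 = 22.36): to r=0 gives 19.7 → no gain ✓; to r=7.2 gives 78.0 − 6.1×7.2 = 34.08 → profitable ✗.
Mediocre (own payoff 19.7): to r=2.4 gives 37.0 − 10.1×2.4 = 12.76 → no gain ✓; to r=7.2 gives 78.0 − 10.1×7.2 = 5.28 → no gain ✓.
5 of the 6 constraints hold; not an equilibrium.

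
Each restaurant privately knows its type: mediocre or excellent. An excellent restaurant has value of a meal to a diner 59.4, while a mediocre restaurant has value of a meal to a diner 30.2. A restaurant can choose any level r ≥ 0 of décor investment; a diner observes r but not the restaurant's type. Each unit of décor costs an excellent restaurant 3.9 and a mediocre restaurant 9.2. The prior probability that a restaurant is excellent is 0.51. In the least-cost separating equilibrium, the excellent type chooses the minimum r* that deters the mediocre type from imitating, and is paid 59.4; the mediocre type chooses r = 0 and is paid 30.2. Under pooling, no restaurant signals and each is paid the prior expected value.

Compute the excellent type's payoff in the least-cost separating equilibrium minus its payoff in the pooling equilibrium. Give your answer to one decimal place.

Least-cost separating signal: r* solves 30.2 = 59.4 − 9.2·r*, so r* = (59.4 − 30.2)/9.2 ≈ 3.1739.
Excellent type's separating payoff: 59.4 − 3.9 × r* = 59.4 − 3.9 × (59.4 − 30.2)/9.2 = 59.4 − 113.88/9.2 ≈ 47.022.
Pooling payoff: 0.51 × 59.4 + 0.49 × 30.2 = 45.092.
Difference: 47.022 − 45.092 = 1.93, i.e. 1.9 to one decimal place.
The excellent type prefers to separate.

1.9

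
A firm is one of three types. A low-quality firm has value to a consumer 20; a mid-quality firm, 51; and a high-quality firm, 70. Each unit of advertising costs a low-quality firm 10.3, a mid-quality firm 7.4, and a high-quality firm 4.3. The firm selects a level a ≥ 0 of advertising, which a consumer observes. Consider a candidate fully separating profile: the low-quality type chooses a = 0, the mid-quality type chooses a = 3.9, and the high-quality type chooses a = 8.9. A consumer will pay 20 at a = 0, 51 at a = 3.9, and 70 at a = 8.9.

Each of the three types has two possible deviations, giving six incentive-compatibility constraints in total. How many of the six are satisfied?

5

Low-quality (own payoff 20): to a=3.9 gives 51 − 10.3×3.9 = 10.83 → no gain ✓; to a=8.9 gives 70 − 10.3×8.9 = -21.67 → no gain ✓.
Mid-quality (own payoff 51 − 7.4×3.9 = 22.14): to a=0 gives 20 → no gain ✓; to a=8.9 gives 70 − 7.4×8.9 = 4.14 → no gain ✓.
High-quality (own payoff 70 − 4.3×8.9 = 31.73): to a=0 gives 20 → no gain ✓; to a=3.9 gives 51 − 4.3×3.9 = 34.23 → profitable ✗.
5 of the 6 constraints hold; not an equilibrium.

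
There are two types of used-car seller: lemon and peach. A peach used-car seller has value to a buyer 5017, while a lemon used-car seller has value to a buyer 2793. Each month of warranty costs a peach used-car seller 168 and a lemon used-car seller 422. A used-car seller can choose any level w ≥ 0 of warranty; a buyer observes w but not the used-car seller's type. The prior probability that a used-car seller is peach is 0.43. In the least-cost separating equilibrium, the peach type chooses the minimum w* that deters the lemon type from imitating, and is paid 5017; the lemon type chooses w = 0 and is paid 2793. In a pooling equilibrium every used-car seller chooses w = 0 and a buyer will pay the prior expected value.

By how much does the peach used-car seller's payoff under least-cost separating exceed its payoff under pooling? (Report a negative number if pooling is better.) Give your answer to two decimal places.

382.30

Least-cost separating signal: w* solves 2793 = 5017 − 422·w*, so w* = (5017 − 2793)/422 ≈ 5.2701.
Peach type's separating payoff: 5017 − 168 × w* = 5017 − 168 × (5017 − 2793)/422 = 5017 − 373632/422 ≈ 4131.6161.
Pooling payoff: 0.43 × 5017 + 0.57 × 2793 = 3749.32.
Difference: 4131.6161 − 3749.32 = 382.2961, i.e. 382.30 to two decimal places.
The peach type prefers to separate.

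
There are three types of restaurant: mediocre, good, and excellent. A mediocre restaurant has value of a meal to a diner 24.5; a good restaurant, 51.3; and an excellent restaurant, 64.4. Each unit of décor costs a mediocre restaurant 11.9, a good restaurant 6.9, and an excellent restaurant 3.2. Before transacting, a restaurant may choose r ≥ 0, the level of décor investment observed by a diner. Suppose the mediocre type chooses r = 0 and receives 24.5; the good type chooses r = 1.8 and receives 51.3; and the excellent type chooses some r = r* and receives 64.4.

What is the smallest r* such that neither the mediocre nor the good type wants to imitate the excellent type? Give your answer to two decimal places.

Mediocre type (on-path payoff 24.5) won't mimic when 24.5 ≥ 64.4 − 11.9·r*, i.e. r* ≥ 3.35.
Good type (on-path payoff 51.3 − 6.9×1.8 = 38.88) won't mimic when 38.88 ≥ 64.4 − 6.9·r*, i.e. r* ≥ 3.70.
Both must hold, so r* = max(3.35, 3.70) = 3.70. The good type's constraint binds.

3.70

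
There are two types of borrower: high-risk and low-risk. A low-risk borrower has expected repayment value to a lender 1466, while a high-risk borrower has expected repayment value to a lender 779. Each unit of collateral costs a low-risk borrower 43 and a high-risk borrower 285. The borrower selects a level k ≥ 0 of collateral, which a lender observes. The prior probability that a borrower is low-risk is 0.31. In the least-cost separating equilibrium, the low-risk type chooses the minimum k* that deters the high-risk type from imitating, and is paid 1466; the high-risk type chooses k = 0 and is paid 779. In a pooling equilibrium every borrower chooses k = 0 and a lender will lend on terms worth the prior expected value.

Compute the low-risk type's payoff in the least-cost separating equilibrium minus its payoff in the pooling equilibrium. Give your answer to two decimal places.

370.38

Least-cost separating signal: k* solves 779 = 1466 − 285·k*, so k* = (1466 − 779)/285 ≈ 2.4105.
Low-risk type's separating payoff: 1466 − 43 × k* = 1466 − 43 × (1466 − 779)/285 = 1466 − 29541/285 ≈ 1362.3474.
Pooling payoff: 0.31 × 1466 + 0.69 × 779 = 991.97.
Difference: 1362.3474 − 991.97 = 370.3774, i.e. 370.38 to two decimal places.
The low-risk type prefers to separate.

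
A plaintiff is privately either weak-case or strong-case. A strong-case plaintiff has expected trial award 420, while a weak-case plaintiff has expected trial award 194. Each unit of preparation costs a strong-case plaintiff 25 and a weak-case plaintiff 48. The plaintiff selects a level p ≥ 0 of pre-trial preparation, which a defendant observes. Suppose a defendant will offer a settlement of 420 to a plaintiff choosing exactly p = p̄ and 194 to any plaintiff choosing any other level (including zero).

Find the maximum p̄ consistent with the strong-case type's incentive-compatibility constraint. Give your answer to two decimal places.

9.04

Choosing p̄ yields the strong-case type 420 − 25·p̄; choosing zero yields 194.
The strong-case type is indifferent at 420 − 25·p̄ = 194, i.e. p̄ = (420 − 194) / 25 = 9.04.
For any p̄ above 9.04 the strong-case type would rather pool at zero, so separation collapses.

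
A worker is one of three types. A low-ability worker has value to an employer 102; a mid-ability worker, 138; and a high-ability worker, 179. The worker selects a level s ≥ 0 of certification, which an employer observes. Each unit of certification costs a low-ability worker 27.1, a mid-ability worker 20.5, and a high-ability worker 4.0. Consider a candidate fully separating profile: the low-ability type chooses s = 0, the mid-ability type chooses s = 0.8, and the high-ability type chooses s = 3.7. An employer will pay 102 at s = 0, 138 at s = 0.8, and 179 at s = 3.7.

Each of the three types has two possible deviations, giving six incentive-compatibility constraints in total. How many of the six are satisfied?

High-ability (own payoff 179 − 4.0×3.7 = 164.2): to s=0 gives 102 → no gain ✓; to s=0.8 gives 138 − 4.0×0.8 = 134.8 → no gain ✓.
Low-ability (own payoff 102): to s=0.8 gives 138 − 27.1×0.8 = 116.32 → profitable ✗; to s=3.7 gives 179 − 27.1×3.7 = 78.73 → no gain ✓.
Mid-ability (own payoff 138 − 20.5×0.8 = 121.6): to s=0 gives 102 → no gain ✓; to s=3.7 gives 179 − 20.5×3.7 = 103.15 → no gain ✓.
5 of the 6 constraints hold; not an equilibrium.

5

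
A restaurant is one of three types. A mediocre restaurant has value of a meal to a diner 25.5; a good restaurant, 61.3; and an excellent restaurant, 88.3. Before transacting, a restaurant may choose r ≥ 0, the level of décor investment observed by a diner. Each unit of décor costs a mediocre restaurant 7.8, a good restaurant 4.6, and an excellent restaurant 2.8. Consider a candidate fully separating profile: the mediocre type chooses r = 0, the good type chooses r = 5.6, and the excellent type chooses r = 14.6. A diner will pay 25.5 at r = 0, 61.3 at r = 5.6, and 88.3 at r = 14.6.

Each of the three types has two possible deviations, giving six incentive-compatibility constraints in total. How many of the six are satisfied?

Good (own payoff 61.3 − 4.6×5.6 = 35.54): to r=0 gives 25.5 → no gain ✓; to r=14.6 gives 88.3 − 4.6×14.6 = 21.14 → no gain ✓.
Excellent (own payoff 88.3 − 2.8×14.6 = 47.42): to r=0 gives 25.5 → no gain ✓; to r=5.6 gives 61.3 − 2.8×5.6 = 45.62 → no gain ✓.
Mediocre (own payoff 25.5): to r=5.6 gives 61.3 − 7.8×5.6 = 17.62 → no gain ✓; to r=14.6 gives 88.3 − 7.8×14.6 = -25.58 → no gain ✓.
6 of the 6 constraints hold; this profile is a separating equilibrium.

6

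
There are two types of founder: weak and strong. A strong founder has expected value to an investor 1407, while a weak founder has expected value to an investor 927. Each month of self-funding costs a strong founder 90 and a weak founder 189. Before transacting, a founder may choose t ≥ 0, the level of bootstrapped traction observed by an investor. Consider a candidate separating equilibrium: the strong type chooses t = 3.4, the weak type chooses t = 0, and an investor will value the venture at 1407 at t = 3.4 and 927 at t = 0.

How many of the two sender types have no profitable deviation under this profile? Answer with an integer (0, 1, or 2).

Weak type: stay at 0 → 927; mimic → 1407 − 189 × 3.4 = 764.4. IC holds (927 ≥ 764.4).
Strong type: signal → 1407 − 90 × 3.4 = 1101; deviate to 0 → 927. IC holds (1101 ≥ 927).
2 of 2 constraints hold, so this is a separating equilibrium.

2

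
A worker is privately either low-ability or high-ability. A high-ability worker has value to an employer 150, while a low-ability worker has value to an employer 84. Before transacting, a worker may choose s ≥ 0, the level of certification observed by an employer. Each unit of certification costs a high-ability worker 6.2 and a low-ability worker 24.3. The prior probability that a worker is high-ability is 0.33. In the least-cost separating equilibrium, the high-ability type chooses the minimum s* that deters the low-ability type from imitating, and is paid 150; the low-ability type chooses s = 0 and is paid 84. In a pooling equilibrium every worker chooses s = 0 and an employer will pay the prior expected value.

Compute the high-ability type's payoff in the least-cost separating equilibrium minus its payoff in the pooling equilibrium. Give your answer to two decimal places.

27.38

Least-cost separating signal: s* solves 84 = 150 − 24.3·s*, so s* = (150 − 84)/24.3 ≈ 2.7160.
High-ability type's separating payoff: 150 − 6.2 × s* = 150 − 6.2 × (150 − 84)/24.3 = 150 − 409.2/24.3 ≈ 133.1605.
Pooling payoff: 0.33 × 150 + 0.67 × 84 = 105.78.
Difference: 133.1605 − 105.78 = 27.3805, i.e. 27.38 to two decimal places.
The high-ability type prefers to separate.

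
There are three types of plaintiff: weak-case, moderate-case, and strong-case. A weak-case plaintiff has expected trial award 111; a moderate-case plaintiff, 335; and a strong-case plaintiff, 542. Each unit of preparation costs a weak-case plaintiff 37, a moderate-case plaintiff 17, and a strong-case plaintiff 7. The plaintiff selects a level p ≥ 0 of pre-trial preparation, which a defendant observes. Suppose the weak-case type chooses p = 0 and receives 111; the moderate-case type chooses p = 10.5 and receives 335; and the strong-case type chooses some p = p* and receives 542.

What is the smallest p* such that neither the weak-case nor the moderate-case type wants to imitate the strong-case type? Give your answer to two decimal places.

22.68

Weak-case type (on-path payoff 111) won't mimic when 111 ≥ 542 − 37·p*, i.e. p* ≥ 11.65.
Moderate-case type (on-path payoff 335 − 17×10.5 = 156.5) won't mimic when 156.5 ≥ 542 − 17·p*, i.e. p* ≥ 22.68.
Both must hold, so p* = max(11.65, 22.68) = 22.68. The moderate-case type's constraint binds.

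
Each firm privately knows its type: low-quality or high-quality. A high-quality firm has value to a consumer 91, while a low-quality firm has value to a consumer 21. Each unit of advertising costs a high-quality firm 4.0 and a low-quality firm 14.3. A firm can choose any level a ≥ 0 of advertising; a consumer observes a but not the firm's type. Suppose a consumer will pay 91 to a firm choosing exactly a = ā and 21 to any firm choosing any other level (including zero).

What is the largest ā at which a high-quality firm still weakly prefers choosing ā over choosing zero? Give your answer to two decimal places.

Choosing ā yields the high-quality type 91 − 4.0·ā; choosing zero yields 21.
The high-quality type is indifferent at 91 − 4.0·ā = 21, i.e. ā = (91 − 21) / 4.0 = 17.50.
For any ā above 17.50 the high-quality type would rather pool at zero, so separation collapses.

17.50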